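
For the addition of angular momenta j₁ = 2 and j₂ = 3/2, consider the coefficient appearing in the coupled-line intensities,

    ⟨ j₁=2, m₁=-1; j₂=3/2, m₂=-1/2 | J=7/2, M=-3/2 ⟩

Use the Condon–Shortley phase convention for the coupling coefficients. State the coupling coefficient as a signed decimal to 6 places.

triangle: 0!·4!·3!/8! = 144/40320
(j±m)!: 1!·3!·1!·2!·2!·5! = 2880
prefactor² = (2J+1)·Δ·N² = 576/7
  k=0: +1/(0!·0!·3!·1!·1!·2!) = 1/12
Σ = 1/12  ⇒  CG² = 576/7·(1/12)² = 4/7
CG = +√(4/7) = +0.755929

+√(4/7) = +0.755929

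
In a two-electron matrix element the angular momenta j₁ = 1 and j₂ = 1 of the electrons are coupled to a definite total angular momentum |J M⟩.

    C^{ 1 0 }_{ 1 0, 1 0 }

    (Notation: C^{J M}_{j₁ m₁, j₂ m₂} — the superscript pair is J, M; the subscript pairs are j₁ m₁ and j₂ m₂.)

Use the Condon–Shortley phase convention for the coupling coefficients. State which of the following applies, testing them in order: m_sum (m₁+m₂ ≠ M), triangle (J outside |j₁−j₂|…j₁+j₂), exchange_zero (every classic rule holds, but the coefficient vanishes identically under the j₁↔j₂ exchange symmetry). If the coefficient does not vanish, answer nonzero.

exchange_zero

m-sum: m₁+m₂ = 0+0 = 0, M = 0  ✓
triangle: |j₁−j₂| = 0 ≤ J = 1 ≤ j₁+j₂ = 2  ✓
exchange: j₁=j₂ and m₁=m₂, and (−1)^(j₁+j₂−J) = (−1)^1 = −1 forces ⟨j₁m₁;j₂m₂|JM⟩ = −⟨j₂m₂;j₁m₁|JM⟩ = −⟨j₁m₁;j₂m₂|JM⟩ ⇒ the coefficient vanishes identically
Racah sum check: Σ_k collapses to 0 ⇒ CG = 0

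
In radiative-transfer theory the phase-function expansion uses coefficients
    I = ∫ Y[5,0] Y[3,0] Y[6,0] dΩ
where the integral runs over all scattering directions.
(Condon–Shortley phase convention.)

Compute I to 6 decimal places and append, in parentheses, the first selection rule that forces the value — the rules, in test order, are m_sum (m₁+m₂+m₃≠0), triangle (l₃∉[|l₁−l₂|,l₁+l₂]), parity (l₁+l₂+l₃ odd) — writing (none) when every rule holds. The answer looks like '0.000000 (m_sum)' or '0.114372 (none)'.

0.145631 (none)

m-sum 0 ✓  L=14 even ✓  2≤6≤8 ✓
Π(2lᵢ+1) = 11×7×13 = 1001
triangle coeff Δ(5,3,6) = 1/675675
Σ_t [0,2]: t=0:+1/8640 t=1:−1/2304 t=2:+1/8640 = -7/34560
(3j)²=7/429 [(5 3 6; 0 0 0)], sign=-1
(m-triple is (0,0,0) — same symbol as above.)
⇒ 4πI² = 343/1287
I = (+1)√(343/1287/(4π)) = 0.14563067
No selection rule forces the value: the integral is nonzero (none).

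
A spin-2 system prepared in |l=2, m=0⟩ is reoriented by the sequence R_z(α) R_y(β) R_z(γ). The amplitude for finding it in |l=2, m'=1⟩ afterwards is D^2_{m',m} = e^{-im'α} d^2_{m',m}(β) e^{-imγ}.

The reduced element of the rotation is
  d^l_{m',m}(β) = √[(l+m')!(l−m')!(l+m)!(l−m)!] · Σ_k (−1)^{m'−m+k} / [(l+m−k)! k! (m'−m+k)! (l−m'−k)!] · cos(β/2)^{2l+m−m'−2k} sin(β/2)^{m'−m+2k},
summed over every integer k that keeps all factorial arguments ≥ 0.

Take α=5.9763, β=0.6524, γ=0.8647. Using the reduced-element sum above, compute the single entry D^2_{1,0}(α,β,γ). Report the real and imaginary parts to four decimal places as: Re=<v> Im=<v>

Re=-0.5632 Im=-0.1785

First d^2_{1,0}(β=0.6524), then the phase factors e^{-i(1)α} and e^{-i(0)γ}:
With c≡cos(β/2)=0.947267 and s≡sin(β/2)=0.320446, N=[6·1·2·2]^{1/2}=4.898979
The bounds max(0,m−m')=0 and min(l+m,l−m')=1 give 2 terms
  k=0: (−1)^1·4.8990/(2)·0.9473^3·0.3204^1 = -0.667186
  k=1: (−1)^2·4.8990/(2)·0.9473^1·0.3204^3 = +0.076350
d^2_{1,0}(0.6524) = -0.667186 +0.076350 = -0.590836
Attach z-rotation phases: D = e^{-i(1)(5.9763)}·(-0.590836)·e^{-i(0)(0.8647)} = -0.563232-0.178486i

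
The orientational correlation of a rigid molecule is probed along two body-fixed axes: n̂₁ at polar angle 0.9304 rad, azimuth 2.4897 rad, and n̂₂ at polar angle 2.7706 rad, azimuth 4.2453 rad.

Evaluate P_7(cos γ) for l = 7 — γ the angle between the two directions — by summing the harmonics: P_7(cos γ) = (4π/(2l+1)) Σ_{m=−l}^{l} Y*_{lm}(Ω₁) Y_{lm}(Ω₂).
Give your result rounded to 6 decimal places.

Expand P_7 via completeness: Σ_{m} conj(Y_{7,m}) at Ω₁ times Y_{7,m} at Ω₂ —
  m=-7: Y*=0.01584 - 0.10540j  Y=-0.00005 + 0.00041j  product 0.00004 + 0.00001j
  m=-6: Y*=-0.21339 + 0.20682j  Y=-0.00373 + 0.00132j  product 0.00052 - 0.00105j
  m=-5: Y*=0.43985 - 0.05209j  Y=-0.01707 - 0.01637j  product -0.00836 - 0.00631j
  m=-4: Y*=-0.25611 - 0.15144j  Y=0.02872 - 0.09366j  product -0.02154 + 0.01964j
  m=-3: Y*=-0.05003 - 0.12350j  Y=0.27828 - 0.04763j  product -0.01980 - 0.03198j
  m=-2: Y*=-0.09587 + 0.35048j  Y=0.31147 + 0.42130j  product -0.17752 + 0.06877j
  m=-1: Y*=0.01524 - 0.01163j  Y=-0.20779 + 0.41204j  product 0.00163 + 0.00870j
  m=+0: Y*=0.35300 + 0.00000j  Y=0.19745 + 0.00000j  product 0.06970 + 0.00000j
  m=+1: Y*=-0.01524 - 0.01163j  Y=0.20779 + 0.41204j  product 0.00163 - 0.00870j
  m=+2: Y*=-0.09587 - 0.35048j  Y=0.31147 - 0.42130j  product -0.17752 - 0.06877j
  m=+3: Y*=0.05003 - 0.12350j  Y=-0.27828 - 0.04763j  product -0.01980 + 0.03198j
  m=+4: Y*=-0.25611 + 0.15144j  Y=0.02872 + 0.09366j  product -0.02154 - 0.01964j
  m=+5: Y*=-0.43985 - 0.05209j  Y=0.01707 - 0.01637j  product -0.00836 + 0.00631j
  m=+6: Y*=-0.21339 - 0.20682j  Y=-0.00373 - 0.00132j  product 0.00052 + 0.00105j
  m=+7: Y*=-0.01584 - 0.10540j  Y=0.00005 + 0.00041j  product 0.00004 - 0.00001j
Total Σ_m = -0.38037 - 0.00000j. Multiply by 0.837758: -0.31865 - 0.00000j. P_7(cos γ) = -0.318654

-0.318654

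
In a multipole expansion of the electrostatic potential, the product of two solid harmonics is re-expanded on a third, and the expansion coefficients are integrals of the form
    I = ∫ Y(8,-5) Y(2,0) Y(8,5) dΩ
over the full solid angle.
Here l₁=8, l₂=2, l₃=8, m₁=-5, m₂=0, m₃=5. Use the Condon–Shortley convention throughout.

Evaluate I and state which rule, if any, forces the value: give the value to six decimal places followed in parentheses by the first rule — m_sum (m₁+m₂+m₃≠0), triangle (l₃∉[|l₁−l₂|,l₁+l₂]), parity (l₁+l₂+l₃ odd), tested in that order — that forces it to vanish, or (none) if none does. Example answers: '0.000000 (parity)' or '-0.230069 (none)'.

0.006640 (none)

m-sum 0 ✓  L=18 even ✓  6≤8≤10 ✓
Π(2lᵢ+1) = 17×5×17 = 1445
triangle coeff Δ(8,2,8) = 1/348840
Σ_t [0,2]: t=0:+1/116121600 t=1:−1/25401600 t=2:+1/116121600 = -1/45158400
(3j)²=24/1615 [(8 2 8; 0 0 0)], sign=-1
Σ_t [0,2]: t=0:+1/24908083200 t=1:−1/958003200 t=2:+1/958003200 = 1/24908083200
(3j)²=1/38760 [(8 2 8; -5 0 5)], sign=-1
⇒ 4πI² = 1/1805
I = (+1)√(1/1805/(4π)) = 0.00663982
No selection rule forces the value: the integral is nonzero (none).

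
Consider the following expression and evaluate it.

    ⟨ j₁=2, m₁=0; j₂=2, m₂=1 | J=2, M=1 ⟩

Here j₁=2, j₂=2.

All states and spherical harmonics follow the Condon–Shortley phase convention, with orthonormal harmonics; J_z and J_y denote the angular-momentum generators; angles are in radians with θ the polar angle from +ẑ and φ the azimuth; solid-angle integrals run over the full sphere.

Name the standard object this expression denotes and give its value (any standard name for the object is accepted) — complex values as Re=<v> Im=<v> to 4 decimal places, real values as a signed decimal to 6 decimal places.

This is a Clebsch–Gordan (vector-coupling) coefficient.
√[5·2!2!2!/7! · 2!2!3!1!3!1!] = √(8/7)
  +(−1)^1/∏(1,1,1,2,1,0)! = -1/2  (running -1/2)
  +(−1)^2/∏(2,0,0,1,2,1)! = 1/4  (running -1/4)
⟨..|..⟩ = √(8/7)·(-1/4) = -0.267261

Clebsch–Gordan coefficient, −√(1/14) ≈ -0.267261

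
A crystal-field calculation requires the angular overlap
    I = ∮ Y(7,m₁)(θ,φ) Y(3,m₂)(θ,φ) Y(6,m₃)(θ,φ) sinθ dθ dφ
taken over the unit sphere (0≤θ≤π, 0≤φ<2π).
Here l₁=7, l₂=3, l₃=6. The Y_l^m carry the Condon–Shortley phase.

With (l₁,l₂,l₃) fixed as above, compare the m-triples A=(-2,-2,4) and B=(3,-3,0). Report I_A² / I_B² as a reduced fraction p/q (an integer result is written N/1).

Shared (l₁,l₂,l₃)=(7,3,6): N and (l;000)² cancel in I_A²/I_B².
A: Δ = 4!·10!·2!/17! = 1/2042040; Racah Σ t=0..1: t=0:+1/8709120 t=1:−1/967680 = -1/1088640; ⇒ 3j(7 3 6; -2 -2 4)² = 800/51051, sgn -1
B: Δ = 4!·10!·2!/17! = 1/2042040; Racah Σ t=0..0: t=0:+1/829440 = 1/829440; ⇒ 3j(7 3 6; 3 -3 0)² = 225/9724, sgn +1
I_A²/I_B² = (800/51051)/(225/9724) = 128/189

128/189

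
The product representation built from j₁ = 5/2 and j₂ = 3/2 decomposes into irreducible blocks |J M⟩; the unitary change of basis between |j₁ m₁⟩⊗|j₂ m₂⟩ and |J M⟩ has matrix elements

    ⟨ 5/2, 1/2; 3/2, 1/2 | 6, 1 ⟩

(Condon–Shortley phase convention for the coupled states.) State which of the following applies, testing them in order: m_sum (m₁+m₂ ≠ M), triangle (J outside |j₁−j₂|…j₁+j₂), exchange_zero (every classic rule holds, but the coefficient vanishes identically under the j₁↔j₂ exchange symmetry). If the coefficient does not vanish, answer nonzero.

m-sum: m₁+m₂ = 1/2+1/2 = 1, M = 1  ✓
triangle: need |j₁−j₂| ≤ J ≤ j₁+j₂, i.e. J ∈ [1, 4]; J = 6 is outside ✗ ⇒ coefficient is 0

triangle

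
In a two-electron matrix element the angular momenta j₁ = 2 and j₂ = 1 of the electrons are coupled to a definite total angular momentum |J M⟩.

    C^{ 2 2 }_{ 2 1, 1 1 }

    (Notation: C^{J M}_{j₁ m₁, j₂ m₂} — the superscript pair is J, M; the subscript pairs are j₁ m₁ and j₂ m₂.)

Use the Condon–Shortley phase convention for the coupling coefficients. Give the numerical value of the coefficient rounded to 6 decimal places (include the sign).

-0.577350

triangle: 1!*3!*1!/6! = 6/720
(j±m)!: 3!*1!*2!*0!*4!*0! = 288
prefactor² = (2J+1)*Δ*N² = 12
  k=1: −1/(1!*0!*0!*1!*3!*0!) = -1/6
Σ = -1/6  ⇒  CG² = 12*(-1/6)² = 1/3
CG = −√(1/3) = -0.577350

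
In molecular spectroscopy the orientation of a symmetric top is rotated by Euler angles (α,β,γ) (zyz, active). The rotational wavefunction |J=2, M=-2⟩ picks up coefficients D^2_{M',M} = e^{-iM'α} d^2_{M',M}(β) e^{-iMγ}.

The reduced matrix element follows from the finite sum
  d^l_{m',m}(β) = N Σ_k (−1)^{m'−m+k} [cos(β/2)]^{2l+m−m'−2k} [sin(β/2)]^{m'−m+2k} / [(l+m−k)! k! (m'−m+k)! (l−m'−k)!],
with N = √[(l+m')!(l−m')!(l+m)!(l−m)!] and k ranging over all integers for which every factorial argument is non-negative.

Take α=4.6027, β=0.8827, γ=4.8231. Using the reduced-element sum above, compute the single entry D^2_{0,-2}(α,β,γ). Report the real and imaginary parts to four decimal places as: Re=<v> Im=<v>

Re=-0.3565 Im=-0.0802

Split into d^2_{0,-2}(β=0.8827) × two z-phases.
Half-angle: c=0.904176, s=0.427160. N=√(2·2·1·24)=9.797959
The bounds max(0,m−m')=0 and min(l+m,l−m')=0 give 1 term
  k=0: (−1)^2·9.7980/(4)·0.9042^2·0.4272^2 = +0.365396
d^2_{0,-2}(0.8827) = +0.365396
Phases: e^{-i·(0)·4.6027}=+1.000000+0.000000i, e^{-i·(-2)·4.8231}=-0.975586-0.219617i ⇒ D=-0.356475-0.080247i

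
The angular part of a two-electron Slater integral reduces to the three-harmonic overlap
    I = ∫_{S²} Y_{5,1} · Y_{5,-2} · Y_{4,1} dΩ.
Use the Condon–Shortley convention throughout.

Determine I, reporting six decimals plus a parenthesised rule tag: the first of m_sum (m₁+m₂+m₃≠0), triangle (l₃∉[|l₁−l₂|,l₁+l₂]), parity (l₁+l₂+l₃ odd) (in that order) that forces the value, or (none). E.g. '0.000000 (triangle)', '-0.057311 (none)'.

0.128377 (none)

Checks pass: Σm=0; 14 even; l₃=4∈[0,10].
(2·5+1)(2·5+1)(2·4+1) = 1089
Δ: 6! 4! 4! / 15! → 1/3153150
sum: t=1:−1/69120 t=2:+1/1728 t=3:−1/576 t=4:+1/1728 t=5:−1/69120 = -7/11520
3j²(5 5 4; 0 0 0) = Δ·Π!·Σ² = 2/143  (sign -1)
sum: t=0:+1/103680 t=1:−1/2880 t=2:+1/1152 t=3:−1/5184 = 7/20736
3j²(5 5 4; 1 -2 1) = Δ·Π!·Σ² = 35/2574  (sign -1)
combine: 4πI² = 1089·2/143·35/2574 = 35/169
take √, sign +1: I = 0.12837656
No selection rule forces the value: the integral is nonzero (none).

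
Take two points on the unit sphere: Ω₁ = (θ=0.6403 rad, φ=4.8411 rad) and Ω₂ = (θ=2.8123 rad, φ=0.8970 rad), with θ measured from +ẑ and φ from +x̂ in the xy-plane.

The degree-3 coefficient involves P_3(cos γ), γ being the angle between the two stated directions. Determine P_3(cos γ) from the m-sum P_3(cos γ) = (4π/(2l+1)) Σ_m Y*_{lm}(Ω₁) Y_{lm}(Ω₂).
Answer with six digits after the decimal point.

-0.441177

Addition theorem: P_3(cos γ) = (4π/7) Σ_m Y*_{lm}(Ω₁) Y_{lm}(Ω₂), m = −3…3:
  term(m=-3) = 0.00093 - 0.00084j   from Y*(Ω₁)=-0.03351 + 0.08242j, Y(Ω₂)=-0.01270 - 0.00614j
  term(m=-2) = 0.00101 - 0.02956j   from Y*(Ω₁)=-0.28288 - 0.07447j, Y(Ω₂)=0.02239 + 0.09862j
  term(m=-1) = -0.10801 - 0.11177j   from Y*(Ω₁)=0.05490 - 0.42420j, Y(Ω₂)=0.22674 - 0.28397j
  term(m=+0) = -0.03362 + 0.00000j   from Y*(Ω₁)=0.06445 + 0.00000j, Y(Ω₂)=-0.52162 + 0.00000j
  term(m=+1) = -0.10801 + 0.11177j   from Y*(Ω₁)=-0.05490 - 0.42420j, Y(Ω₂)=-0.22674 - 0.28397j
  term(m=+2) = 0.00101 + 0.02956j   from Y*(Ω₁)=-0.28288 + 0.07447j, Y(Ω₂)=0.02239 - 0.09862j
  term(m=+3) = 0.00093 + 0.00084j   from Y*(Ω₁)=0.03351 + 0.08242j, Y(Ω₂)=0.01270 - 0.00614j
Accumulated sum -0.24575 + 0.00000j; after 4π/(2l+1) scaling, -0.44118 + 0.00000j ⇒ P_3 = -0.441177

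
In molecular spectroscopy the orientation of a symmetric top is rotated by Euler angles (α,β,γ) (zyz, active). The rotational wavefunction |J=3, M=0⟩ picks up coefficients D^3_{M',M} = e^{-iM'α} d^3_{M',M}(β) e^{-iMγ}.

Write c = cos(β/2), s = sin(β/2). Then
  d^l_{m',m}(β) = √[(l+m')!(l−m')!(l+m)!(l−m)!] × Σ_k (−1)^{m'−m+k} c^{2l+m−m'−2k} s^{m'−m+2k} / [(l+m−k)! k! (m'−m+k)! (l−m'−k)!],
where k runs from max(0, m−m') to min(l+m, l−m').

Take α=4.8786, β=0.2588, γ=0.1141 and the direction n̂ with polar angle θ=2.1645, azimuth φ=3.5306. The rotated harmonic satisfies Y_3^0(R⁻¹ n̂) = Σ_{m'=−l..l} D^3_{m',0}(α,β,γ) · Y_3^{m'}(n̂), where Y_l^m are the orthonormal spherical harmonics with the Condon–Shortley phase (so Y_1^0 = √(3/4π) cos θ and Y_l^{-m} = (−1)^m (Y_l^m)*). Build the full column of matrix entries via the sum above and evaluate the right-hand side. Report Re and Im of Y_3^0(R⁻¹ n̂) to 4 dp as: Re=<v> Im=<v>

Re=0.3281 Im=0.0000

Need the full column D^3_{m',0} for m'=−3..3 at α=4.8786, β=0.2588, γ=0.1141.
cos(β/2)=0.991639, sin(β/2)=0.129039
d^3_{-3,0}: single k=3 term ⇒ +0.009370;  D = -0.004481+0.008229i
d^3_{-2,0}: k∈[2..3] ⇒ +0.088190 -0.001493 = +0.086697;  D = -0.081950-0.028292i
d^3_{-1,0}: k∈[1..3] ⇒ +0.428629 -0.021774 +0.000123 = +0.406978;  D = +0.067333-0.401369i
d^3_{0,0}: k∈[0..3] ⇒ +0.950874 -0.144911 +0.002454 -0.000005 = +0.808412;  D = +0.808412+0.000000i
d^3_{1,0}: k∈[0..2] ⇒ -0.428629 +0.021774 -0.000123 = -0.406978;  D = -0.067333-0.401369i
d^3_{2,0}: k∈[0..1] ⇒ +0.088190 -0.001493 = +0.086697;  D = -0.081950+0.028292i
d^3_{3,0}: single k=0 term ⇒ -0.009370;  D = +0.004481+0.008229i
Y_3^{m'}(θ=2.1645,φ=3.5306) and Σ D·Y over m':
  (-0.0045+0.0082i)·(-0.0933+0.2185i)  (-0.0820-0.0283i)·(-0.2798+0.2757i)  (+0.0673-0.4014i)·(-0.1400+0.0574i)  (+0.8084+0.0000i)·(+0.2996+0.0000i)  (-0.0673-0.4014i)·(+0.1400+0.0574i)  (-0.0820+0.0283i)·(-0.2798-0.2757i)  (+0.0045+0.0082i)·(+0.0933+0.2185i)
Y_3^0(R⁻¹ n̂) = +0.328125-0.000000i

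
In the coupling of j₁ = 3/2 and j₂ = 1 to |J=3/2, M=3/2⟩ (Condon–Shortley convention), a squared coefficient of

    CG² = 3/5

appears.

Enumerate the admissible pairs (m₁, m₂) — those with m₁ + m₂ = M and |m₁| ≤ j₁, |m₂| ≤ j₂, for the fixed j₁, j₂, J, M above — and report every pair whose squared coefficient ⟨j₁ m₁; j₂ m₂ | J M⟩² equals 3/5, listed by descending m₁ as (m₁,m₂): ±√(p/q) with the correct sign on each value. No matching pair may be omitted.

Admissible pairs with m₁+m₂ = M = 3/2: (1/2,1), (3/2,0)
  (m₁,m₂)=(3/2,0): CG² = 3/5, CG = +√(3/5)   ← matches the target
  (m₁,m₂)=(1/2,1): CG² = 2/5, CG = −√(2/5)
Pairs with CG² = 3/5: (3/2,0): +√(3/5)

(3/2,0): +√(3/5)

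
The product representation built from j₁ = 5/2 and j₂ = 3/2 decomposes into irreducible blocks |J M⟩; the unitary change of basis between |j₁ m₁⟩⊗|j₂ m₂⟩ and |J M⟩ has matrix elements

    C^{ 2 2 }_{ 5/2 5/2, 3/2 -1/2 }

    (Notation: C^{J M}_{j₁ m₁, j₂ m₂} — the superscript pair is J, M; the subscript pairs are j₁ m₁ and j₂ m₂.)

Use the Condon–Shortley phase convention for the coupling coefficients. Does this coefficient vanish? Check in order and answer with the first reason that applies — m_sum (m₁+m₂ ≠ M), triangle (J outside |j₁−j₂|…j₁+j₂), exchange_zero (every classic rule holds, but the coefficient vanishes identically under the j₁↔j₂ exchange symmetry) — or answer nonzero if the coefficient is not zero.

m-sum: m₁+m₂ = 5/2+(-1/2) = 2, M = 2  ✓
triangle: |j₁−j₂| = 1 ≤ J = 2 ≤ j₁+j₂ = 4  ✓
exchange: j₁≠j₂ or m₁≠m₂ — the exchange symmetry imposes no constraint here
value check: CG = +√(10/21) = +0.690066 ≠ 0

nonzero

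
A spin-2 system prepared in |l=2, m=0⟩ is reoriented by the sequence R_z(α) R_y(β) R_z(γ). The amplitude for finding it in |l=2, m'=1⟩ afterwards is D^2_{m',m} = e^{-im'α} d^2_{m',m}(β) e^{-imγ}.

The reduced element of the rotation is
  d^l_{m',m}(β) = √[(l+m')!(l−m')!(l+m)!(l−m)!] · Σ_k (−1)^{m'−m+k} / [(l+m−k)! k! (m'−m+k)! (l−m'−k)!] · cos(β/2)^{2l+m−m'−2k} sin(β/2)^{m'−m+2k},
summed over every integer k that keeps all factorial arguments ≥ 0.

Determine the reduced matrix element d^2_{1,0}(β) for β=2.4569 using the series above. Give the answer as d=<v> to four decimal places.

d=0.6000

d^2_{1,0}(β=2.4569) via the finite sum:
With c≡cos(β/2)=0.335698 and s≡sin(β/2)=0.941970, N=[6·1·2·2]^{1/2}=4.898979
k: max(0,(0)−(1))=0 … min(2+(0),2−(1))=1
  k=0: (−1)^1·4.8990/(2)·0.3357^3·0.9420^1 = -0.087289
  k=1: (−1)^2·4.8990/(2)·0.3357^1·0.9420^3 = +0.687282
d^2_{1,0}(2.4569) = -0.087289 +0.687282 = +0.599993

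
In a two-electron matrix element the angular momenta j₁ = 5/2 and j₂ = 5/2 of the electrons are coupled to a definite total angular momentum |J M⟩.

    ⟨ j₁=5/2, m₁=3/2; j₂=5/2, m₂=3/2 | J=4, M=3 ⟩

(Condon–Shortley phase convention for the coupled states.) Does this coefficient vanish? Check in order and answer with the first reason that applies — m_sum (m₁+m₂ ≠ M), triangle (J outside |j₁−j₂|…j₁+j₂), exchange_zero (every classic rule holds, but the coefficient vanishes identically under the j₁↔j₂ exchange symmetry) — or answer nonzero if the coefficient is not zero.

exchange_zero

m-sum: m₁+m₂ = 3/2+3/2 = 3, M = 3  ✓
triangle: |j₁−j₂| = 0 ≤ J = 4 ≤ j₁+j₂ = 5  ✓
exchange: j₁=j₂ and m₁=m₂, and (−1)^(j₁+j₂−J) = (−1)^1 = −1 forces ⟨j₁m₁;j₂m₂|JM⟩ = −⟨j₂m₂;j₁m₁|JM⟩ = −⟨j₁m₁;j₂m₂|JM⟩ ⇒ the coefficient vanishes identically
Racah sum check: Σ_k collapses to 0 ⇒ CG = 0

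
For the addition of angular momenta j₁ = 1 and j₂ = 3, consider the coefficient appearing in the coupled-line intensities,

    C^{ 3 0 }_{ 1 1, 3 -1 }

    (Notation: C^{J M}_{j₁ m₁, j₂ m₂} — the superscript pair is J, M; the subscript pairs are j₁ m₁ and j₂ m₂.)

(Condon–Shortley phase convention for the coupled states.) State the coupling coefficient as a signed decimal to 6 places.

√[7·1!1!5!/8! · 2!0!2!4!3!3!] = √(72)
  +(−1)^0/∏(0,1,0,2,1,3)! = 1/12  (running 1/12)
⟨..|..⟩ = √(72)·(1/12) = +0.707107

+0.707107  (= +√(1/2))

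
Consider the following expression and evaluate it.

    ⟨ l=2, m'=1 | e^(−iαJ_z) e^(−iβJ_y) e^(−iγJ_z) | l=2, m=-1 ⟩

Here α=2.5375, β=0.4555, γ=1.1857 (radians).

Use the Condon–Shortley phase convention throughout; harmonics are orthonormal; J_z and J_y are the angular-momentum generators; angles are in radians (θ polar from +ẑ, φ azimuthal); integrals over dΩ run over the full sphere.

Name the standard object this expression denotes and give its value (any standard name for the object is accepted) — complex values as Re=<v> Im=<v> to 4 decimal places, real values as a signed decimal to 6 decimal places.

This is a Wigner D-matrix element — the rotation-matrix element ⟨l m'| R(α,β,γ) |l m⟩ in the angular-momentum basis.
First d^2_{1,-1}(β=0.4555), then the phase factors e^{-i(1)α} and e^{-i(-1)γ}:
With c≡cos(β/2)=0.974177 and s≡sin(β/2)=0.225786, N=[6·1·1·6]^{1/2}=6.000000
The bounds max(0,m−m')=0 and min(l+m,l−m')=1 give 2 terms
  k=0: (−1)^2·6.0000/(2)·0.9742^2·0.2258^2 = +0.145142
  k=1: (−1)^3·6.0000/(6)·0.9742^0·0.2258^4 = -0.002599
d^2_{1,-1}(0.4555) = +0.145142 -0.002599 = +0.142543
Attach z-rotation phases: D = e^{-i(1)(2.5375)}·(+0.142543)·e^{-i(-1)(1.1857)} = +0.030967-0.139138i

Wigner D-matrix element, Re=0.0310 Im=-0.1391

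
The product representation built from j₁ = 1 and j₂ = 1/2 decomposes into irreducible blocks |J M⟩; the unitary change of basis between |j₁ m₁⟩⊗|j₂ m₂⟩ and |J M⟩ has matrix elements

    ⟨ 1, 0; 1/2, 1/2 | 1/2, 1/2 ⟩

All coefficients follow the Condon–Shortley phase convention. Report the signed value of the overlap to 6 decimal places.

triangle: 1!*1!*0!/3! = 1/6
(j±m)!: 1!*1!*1!*0!*1!*0! = 1
prefactor² = (2J+1)*Δ*N² = 1/3
  k=1: −1/(1!*0!*0!*0!*1!*0!) = -1
Σ = -1  ⇒  CG² = 1/3*(-1)² = 1/3
CG = −√(1/3) = -0.577350

-0.577350  (= −√(1/3))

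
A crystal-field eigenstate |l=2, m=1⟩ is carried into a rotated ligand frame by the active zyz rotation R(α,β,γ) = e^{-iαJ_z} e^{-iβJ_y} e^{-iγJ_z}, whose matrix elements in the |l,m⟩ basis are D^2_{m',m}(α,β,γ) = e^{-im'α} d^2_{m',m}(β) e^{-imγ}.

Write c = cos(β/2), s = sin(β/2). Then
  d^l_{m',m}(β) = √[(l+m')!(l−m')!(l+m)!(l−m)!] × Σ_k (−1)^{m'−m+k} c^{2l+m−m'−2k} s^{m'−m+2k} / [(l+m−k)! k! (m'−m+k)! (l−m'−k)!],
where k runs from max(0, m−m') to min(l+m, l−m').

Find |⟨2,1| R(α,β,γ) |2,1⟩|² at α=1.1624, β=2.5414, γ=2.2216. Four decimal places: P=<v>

Split into d^2_{1,1}(β=2.5414) × two z-phases.
Half-angle: c=0.295612, s=0.955308. N=√(6·1·6·1)=6.000000
Admissible k: 0..1 (factorial args all ≥0)
  k=0: (−1)^0·6.0000/(6)·0.2956^4·0.9553^0 = +0.007636
  k=1: (−1)^1·6.0000/(2)·0.2956^2·0.9553^2 = -0.239251
d^2_{1,1}(2.5414) = +0.007636 -0.239251 = -0.231614
|D^2_{1,1}|² = |d^2_{1,1}(β)|² = (-0.231614)² = 0.053645 (the z-rotation phases have unit modulus)

P=0.0536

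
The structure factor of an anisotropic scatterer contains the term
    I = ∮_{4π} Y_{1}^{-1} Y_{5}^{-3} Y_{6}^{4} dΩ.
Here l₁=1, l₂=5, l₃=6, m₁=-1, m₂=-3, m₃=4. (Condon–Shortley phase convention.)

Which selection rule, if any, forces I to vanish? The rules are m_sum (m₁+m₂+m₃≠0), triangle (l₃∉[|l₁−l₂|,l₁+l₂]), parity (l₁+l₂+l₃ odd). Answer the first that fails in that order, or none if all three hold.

none

Σmᵢ = 0  ✓
l₃∈[|l₁−l₂|,l₁+l₂]=[4,6], have l₃=6  ✓
Σlᵢ = 12 ⇒ even  ✓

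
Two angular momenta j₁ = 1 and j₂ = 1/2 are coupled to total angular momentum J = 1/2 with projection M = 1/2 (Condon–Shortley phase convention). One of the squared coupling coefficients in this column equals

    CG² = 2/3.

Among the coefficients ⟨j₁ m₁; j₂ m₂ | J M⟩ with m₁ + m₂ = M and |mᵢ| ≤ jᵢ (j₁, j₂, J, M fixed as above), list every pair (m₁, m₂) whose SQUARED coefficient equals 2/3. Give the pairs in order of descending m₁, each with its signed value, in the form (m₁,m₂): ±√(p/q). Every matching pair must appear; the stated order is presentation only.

(1,-1/2): +√(2/3)

Admissible pairs with m₁+m₂ = M = 1/2: (0,1/2), (1,-1/2)
  (m₁,m₂)=(1,-1/2): CG² = 2/3, CG = +√(2/3)   ← matches the target
  (m₁,m₂)=(0,1/2): CG² = 1/3, CG = −√(1/3)
Pairs with CG² = 2/3: (1,-1/2): +√(2/3)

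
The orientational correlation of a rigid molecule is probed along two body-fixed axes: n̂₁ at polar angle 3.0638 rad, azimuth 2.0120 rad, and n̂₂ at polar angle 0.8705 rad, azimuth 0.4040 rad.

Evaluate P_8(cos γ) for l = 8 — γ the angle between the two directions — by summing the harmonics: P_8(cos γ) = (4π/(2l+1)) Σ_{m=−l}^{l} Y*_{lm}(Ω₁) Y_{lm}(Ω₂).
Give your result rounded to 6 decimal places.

Addition theorem: P_8(cos γ) = (4π/17) Σ_m Y*_{lm}(Ω₁) Y_{lm}(Ω₂), m = −8…8:
  term(m=-8) = (0.000000, 0.000000)   from Y*(Ω₁)=(-0.000000, -0.000000), Y(Ω₂)=(-0.059993, 0.005439)
  term(m=-7) = (-0.000000, 0.000000)   from Y*(Ω₁)=(-0.000000, -0.000000), Y(Ω₂)=(-0.193172, -0.062644)
  term(m=-6) = (-0.000000, -0.000000)   from Y*(Ω₁)=(0.000001, -0.000001), Y(Ω₂)=(-0.296442, -0.258740)
  term(m=-5) = (0.000002, -0.000012)   from Y*(Ω₁)=(0.000022, 0.000016), Y(Ω₂)=(-0.192116, -0.398521)
  term(m=-4) = (0.000079, 0.000012)   from Y*(Ω₁)=(-0.000094, 0.000477), Y(Ω₂)=(-0.007386, -0.163275)
  term(m=-3) = (0.000193, -0.001718)   from Y*(Ω₁)=(-0.006217, 0.001569), Y(Ω₂)=(-0.094668, 0.252429)
  term(m=-2) = (0.019457, 0.001450)   from Y*(Ω₁)=(-0.038300, -0.046558), Y(Ω₂)=(-0.223621, 0.233965)
  term(m=-1) = (0.001776, -0.047725)   from Y*(Ω₁)=(0.155238, -0.328718), Y(Ω₂)=(0.120797, -0.051643)
  term(m=+0) = (0.358951, 0.000000)   from Y*(Ω₁)=(1.039787, -0.000000), Y(Ω₂)=(0.345216, 0.000000)
  term(m=+1) = (0.001776, 0.047725)   from Y*(Ω₁)=(-0.155238, -0.328718), Y(Ω₂)=(-0.120797, -0.051643)
  term(m=+2) = (0.019457, -0.001450)   from Y*(Ω₁)=(-0.038300, 0.046558), Y(Ω₂)=(-0.223621, -0.233965)
  term(m=+3) = (0.000193, 0.001718)   from Y*(Ω₁)=(0.006217, 0.001569), Y(Ω₂)=(0.094668, 0.252429)
  term(m=+4) = (0.000079, -0.000012)   from Y*(Ω₁)=(-0.000094, -0.000477), Y(Ω₂)=(-0.007386, 0.163275)
  term(m=+5) = (0.000002, 0.000012)   from Y*(Ω₁)=(-0.000022, 0.000016), Y(Ω₂)=(0.192116, -0.398521)
  term(m=+6) = (-0.000000, 0.000000)   from Y*(Ω₁)=(0.000001, 0.000001), Y(Ω₂)=(-0.296442, 0.258740)
  term(m=+7) = (-0.000000, -0.000000)   from Y*(Ω₁)=(0.000000, -0.000000), Y(Ω₂)=(0.193172, -0.062644)
  term(m=+8) = (0.000000, -0.000000)   from Y*(Ω₁)=(-0.000000, 0.000000), Y(Ω₂)=(-0.059993, -0.005439)
Total Σ_m = (0.401964, -0.000000). Multiply by 0.739198: (0.297131, -0.000000). P_8(cos γ) = 0.297131

0.297131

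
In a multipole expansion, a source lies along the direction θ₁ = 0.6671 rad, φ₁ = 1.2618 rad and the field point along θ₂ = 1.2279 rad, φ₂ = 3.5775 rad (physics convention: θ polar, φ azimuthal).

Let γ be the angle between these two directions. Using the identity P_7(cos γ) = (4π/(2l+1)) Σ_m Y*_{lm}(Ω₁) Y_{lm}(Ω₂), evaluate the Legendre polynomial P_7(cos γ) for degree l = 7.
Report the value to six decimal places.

0.243795

Term-by-term m-sum for l=7 (normalisation 4π/15 = 0.837758):
  m=-7: Y*=-0.014400+0.009687i  Y=+0.327262+0.029613i  product -0.004999+0.002744i
  m=-6: Y*=+0.023038+0.079169i  Y=-0.379565-0.220434i  product +0.008707-0.035128i
  m=-5: Y*=+0.233578+0.006031i  Y=+0.072993+0.104718i  product +0.016418+0.024900i
  m=-4: Y*=+0.139457-0.400843i  Y=+0.051088+0.292645i  product +0.124429+0.020333i
  m=-3: Y*=-0.350793-0.263262i  Y=+0.063288-0.234994i  product -0.084066+0.065773i
  m=-2: Y*=-0.060657+0.043120i  Y=+0.131876-0.156893i  product -0.001234+0.015203i
  m=-1: Y*=-0.112699-0.353045i  Y=-0.248385+0.115695i  product +0.068838+0.074652i
  m=+0: Y*=-0.198847-0.000000i  Y=-0.175119+0.000000i  product +0.034822+0.000000i
  m=+1: Y*=+0.112699-0.353045i  Y=+0.248385+0.115695i  product +0.068838-0.074652i
  m=+2: Y*=-0.060657-0.043120i  Y=+0.131876+0.156893i  product -0.001234-0.015203i
  m=+3: Y*=+0.350793-0.263262i  Y=-0.063288-0.234994i  product -0.084066-0.065773i
  m=+4: Y*=+0.139457+0.400843i  Y=+0.051088-0.292645i  product +0.124429-0.020333i
  m=+5: Y*=-0.233578+0.006031i  Y=-0.072993+0.104718i  product +0.016418-0.024900i
  m=+6: Y*=+0.023038-0.079169i  Y=-0.379565+0.220434i  product +0.008707+0.035128i
  m=+7: Y*=+0.014400+0.009687i  Y=-0.327262+0.029613i  product -0.004999-0.002744i
Σ over m = +0.291009+0.000000i; ×(4π/15) → +0.243795+0.000000i. Real part: 0.243795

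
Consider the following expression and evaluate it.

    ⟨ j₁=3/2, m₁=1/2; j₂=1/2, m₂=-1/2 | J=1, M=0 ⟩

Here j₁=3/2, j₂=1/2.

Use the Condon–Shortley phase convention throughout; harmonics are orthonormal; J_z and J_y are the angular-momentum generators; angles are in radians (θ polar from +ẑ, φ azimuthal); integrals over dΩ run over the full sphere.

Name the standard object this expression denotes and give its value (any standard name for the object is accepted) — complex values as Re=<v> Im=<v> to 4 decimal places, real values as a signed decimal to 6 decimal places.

This is a Clebsch–Gordan (vector-coupling) coefficient.
triangle: 1!×2!×0!/4! = 2/24
(j±m)!: 2!×1!×0!×1!×1!×1! = 2
prefactor² = (2J+1)×Δ×N² = 1/2
  k=0: +1/(0!×1!×1!×0!×1!×0!) = 1
Σ = 1  ⇒  CG² = 1/2×1² = 1/2
CG = +√(1/2) = +0.707107

Clebsch–Gordan coefficient, +√(1/2) ≈ +0.707107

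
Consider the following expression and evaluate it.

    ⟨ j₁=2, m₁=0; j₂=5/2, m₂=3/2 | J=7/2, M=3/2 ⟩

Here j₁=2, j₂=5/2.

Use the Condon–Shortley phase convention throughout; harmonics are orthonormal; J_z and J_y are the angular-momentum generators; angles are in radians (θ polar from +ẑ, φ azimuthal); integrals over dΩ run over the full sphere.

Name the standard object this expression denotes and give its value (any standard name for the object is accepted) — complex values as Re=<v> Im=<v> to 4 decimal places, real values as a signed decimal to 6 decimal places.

This is a Clebsch–Gordan (vector-coupling) coefficient.
j₁+j₂−J=1  J+j₁−j₂=3  J−j₁+j₂=4  j₁+j₂+J+1=9
(j₁±m₁, j₂±m₂, J±M) = (2,2,4,1,5,2)
P² = 512/7
sum k=0..1:
  [0] +1/48 = 1/48
  [1] −1/12 = -1/12
S = -1/16
C² = P²·S² = 2/7 ; C = -0.534522

Clebsch–Gordan coefficient, −√(2/7) ≈ -0.534522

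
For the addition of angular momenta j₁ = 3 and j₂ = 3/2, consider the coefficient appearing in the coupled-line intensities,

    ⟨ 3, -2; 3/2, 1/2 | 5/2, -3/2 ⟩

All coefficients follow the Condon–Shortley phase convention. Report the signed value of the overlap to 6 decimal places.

j₁+j₂−J=2  J+j₁−j₂=4  J−j₁+j₂=1  j₁+j₂+J+1=8
(j₁±m₁, j₂±m₂, J±M) = (1,5,2,1,1,4)
P² = 288/7
sum k=1..2:
  [1] −1/24 = -1/24
  [2] +1/12 = 1/12
S = 1/24
C² = P²·S² = 1/14 ; C = +0.267261

+√(1/14) ≈ +0.267261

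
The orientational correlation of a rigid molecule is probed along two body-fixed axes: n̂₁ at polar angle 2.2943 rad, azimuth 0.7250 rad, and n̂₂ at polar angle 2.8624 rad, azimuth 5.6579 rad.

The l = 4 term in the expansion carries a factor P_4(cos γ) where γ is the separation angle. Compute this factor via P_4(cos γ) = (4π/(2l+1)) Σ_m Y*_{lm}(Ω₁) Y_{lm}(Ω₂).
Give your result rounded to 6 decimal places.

Term-by-term m-sum for l=4 (normalisation 4π/9 = 1.396263):
  term(m=-4) = (0.000227, -0.000275)   from Y*(Ω₁)=(-0.135585, 0.033409), Y(Ω₂)=(-0.002047, 0.001525)
  term(m=-3) = (-0.005397, -0.006932)   from Y*(Ω₁)=(0.198192, -0.287100), Y(Ω₂)=(0.007563, -0.024019)
  term(m=-2) = (-0.048818, 0.023043)   from Y*(Ω₁)=(0.046825, 0.385745), Y(Ω₂)=(0.043731, 0.131863)
  term(m=-1) = (0.001514, 0.006755)   from Y*(Ω₁)=(-0.011920, -0.010561), Y(Ω₂)=(-0.352434, -0.254428)
  term(m=+0) = (-0.197945, -0.000000)   from Y*(Ω₁)=(-0.362346, -0.000000), Y(Ω₂)=(0.546287, 0.000000)
  term(m=+1) = (0.001514, -0.006755)   from Y*(Ω₁)=(0.011920, -0.010561), Y(Ω₂)=(0.352434, -0.254428)
  term(m=+2) = (-0.048818, -0.023043)   from Y*(Ω₁)=(0.046825, -0.385745), Y(Ω₂)=(0.043731, -0.131863)
  term(m=+3) = (-0.005397, 0.006932)   from Y*(Ω₁)=(-0.198192, -0.287100), Y(Ω₂)=(-0.007563, -0.024019)
  term(m=+4) = (0.000227, 0.000275)   from Y*(Ω₁)=(-0.135585, -0.033409), Y(Ω₂)=(-0.002047, -0.001525)
Accumulated sum (-0.302892, -0.000000); after 4π/(2l+1) scaling, (-0.422917, -0.000000) ⇒ P_4 = -0.422917

-0.422917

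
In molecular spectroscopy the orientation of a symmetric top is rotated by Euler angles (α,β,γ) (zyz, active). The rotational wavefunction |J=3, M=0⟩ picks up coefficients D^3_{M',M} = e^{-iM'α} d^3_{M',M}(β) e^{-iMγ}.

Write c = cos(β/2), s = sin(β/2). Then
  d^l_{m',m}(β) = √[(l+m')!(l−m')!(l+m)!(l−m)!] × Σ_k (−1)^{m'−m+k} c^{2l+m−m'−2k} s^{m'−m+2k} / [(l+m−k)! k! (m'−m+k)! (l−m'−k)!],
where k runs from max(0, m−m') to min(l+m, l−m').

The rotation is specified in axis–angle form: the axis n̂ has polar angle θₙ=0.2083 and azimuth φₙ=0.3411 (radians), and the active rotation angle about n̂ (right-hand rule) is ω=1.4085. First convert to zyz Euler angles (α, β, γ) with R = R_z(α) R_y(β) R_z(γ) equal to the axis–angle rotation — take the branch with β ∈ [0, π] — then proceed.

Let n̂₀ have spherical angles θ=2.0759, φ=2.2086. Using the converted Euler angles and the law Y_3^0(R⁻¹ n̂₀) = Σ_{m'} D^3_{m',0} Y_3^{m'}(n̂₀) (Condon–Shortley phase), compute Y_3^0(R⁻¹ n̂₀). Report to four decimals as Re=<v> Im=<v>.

Re=0.1735 Im=0.0000

Axis–angle → zyz. n̂ = (sinθₙcosφₙ, sinθₙsinφₙ, cosθₙ) = (+0.194883, +0.069179, +0.978384), ω = 1.4085.
R = I cosω + sinω [n̂]ₓ + (1−cosω) n̂n̂ᵀ gives
  R = [+0.193427, -0.954224, +0.228130; +0.976830, +0.165597, -0.135575; +0.091591, +0.249068, +0.964145]
β = atan2(√(R₁₃²+R₂₃²), R₃₃) = 0.268593; α = atan2(R₂₃, R₁₃) mod 2π = 5.746976; γ = atan2(R₃₂, −R₃₁) mod 2π = 1.923183
Need the full column D^3_{m',0} for m'=−3..3 at α=5.7470, β=0.2686, γ=1.9232.
cos(β/2)=0.990996, sin(β/2)=0.133893
d^3_{-3,0}: single k=3 term ⇒ +0.010447;  D = -0.000395-0.010440i
d^3_{-2,0}: k∈[2..3] ⇒ +0.094703 -0.001729 = +0.092975;  D = +0.044442-0.081665i
d^3_{-1,0}: k∈[1..3] ⇒ +0.443311 -0.024277 +0.000148 = +0.419181;  D = +0.360350-0.214152i
d^3_{0,0}: k∈[0..3] ⇒ +0.947176 -0.155613 +0.002841 -0.000006 = +0.794398;  D = +0.794398+0.000000i
d^3_{1,0}: k∈[0..2] ⇒ -0.443311 +0.024277 -0.000148 = -0.419181;  D = -0.360350-0.214152i
d^3_{2,0}: k∈[0..1] ⇒ +0.094703 -0.001729 = +0.092975;  D = +0.044442+0.081665i
d^3_{3,0}: single k=0 term ⇒ -0.010447;  D = +0.000395-0.010440i
Y_3^{m'}(θ=2.0759,φ=2.2086) and Σ D·Y over m':
  (-0.0004-0.0104i)·(+0.2634-0.0939i)  (+0.0444-0.0817i)·(+0.1102-0.3624i)  (+0.3603-0.2142i)·(-0.0288-0.0388i)  (+0.7944+0.0000i)·(+0.3303+0.0000i)  (-0.3603-0.2142i)·(+0.0288-0.0388i)  (+0.0444+0.0817i)·(+0.1102+0.3624i)  (+0.0004-0.0104i)·(-0.2634-0.0939i)
Y_3^0(R⁻¹ n̂) = +0.173495-0.000000i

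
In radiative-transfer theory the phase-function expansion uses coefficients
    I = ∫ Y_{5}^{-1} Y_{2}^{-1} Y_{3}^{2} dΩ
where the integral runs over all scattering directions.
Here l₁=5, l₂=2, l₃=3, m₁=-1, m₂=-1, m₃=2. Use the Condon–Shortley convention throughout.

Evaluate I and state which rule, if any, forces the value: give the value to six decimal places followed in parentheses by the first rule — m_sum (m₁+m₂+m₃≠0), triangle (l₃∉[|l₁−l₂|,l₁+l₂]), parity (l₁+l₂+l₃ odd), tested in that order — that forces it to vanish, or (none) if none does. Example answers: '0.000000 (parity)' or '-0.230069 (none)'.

Rules hold: Σm=0, L=10 even, 3≤3≤7.
N = 11·5·7 = 385
Δ = 4!·6!·0!/11! = 1/2310
Racah Σ t=2..2: t=2:+1/144 = 1/144
⇒ 3j(5 2 3; 0 0 0)² = 10/231, sgn -1
Racah Σ t=1..1: t=1:−1/720 = -1/720
⇒ 3j(5 2 3; -1 -1 2)² = 4/385, sgn +1
4πI² = N·(3j₀)²·(3jₘ)² = 40/231
I = -1·√(0.17316/4π) = -0.11738675
No selection rule forces the value: the integral is nonzero (none).

-0.117387 (none)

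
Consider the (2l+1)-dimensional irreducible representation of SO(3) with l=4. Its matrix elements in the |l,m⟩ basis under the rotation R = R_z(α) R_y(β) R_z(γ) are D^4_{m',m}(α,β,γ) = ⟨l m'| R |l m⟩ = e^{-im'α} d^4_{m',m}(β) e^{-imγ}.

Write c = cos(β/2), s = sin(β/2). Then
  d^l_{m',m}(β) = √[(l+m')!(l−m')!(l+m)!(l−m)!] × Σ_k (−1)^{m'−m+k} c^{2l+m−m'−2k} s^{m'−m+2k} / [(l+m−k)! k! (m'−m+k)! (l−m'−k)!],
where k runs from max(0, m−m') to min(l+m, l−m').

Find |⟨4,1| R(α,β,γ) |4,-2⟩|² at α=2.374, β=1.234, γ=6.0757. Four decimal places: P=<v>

P=0.1008

D^4_{1,-2}(2.3740,1.2340,6.0757) = e^{-i·1·2.3740}·d^4_{1,-2}(1.2340)·e^{-i·-2·6.0757}. Compute d first:
With c≡cos(β/2)=0.815618 and s≡sin(β/2)=0.578591, N=[120·6·2·720]^{1/2}=1018.233765
k: max(0,(-2)−(1))=0 … min(4+(-2),4−(1))=2
  k=0: (−1)^3·1018.2338/(72)·0.8156^5·0.5786^3 = -0.988698
  k=1: (−1)^4·1018.2338/(48)·0.8156^3·0.5786^5 = +0.746319
  k=2: (−1)^5·1018.2338/(240)·0.8156^1·0.5786^7 = -0.075115
d^4_{1,-2}(1.2340) = -0.988698 +0.746319 -0.075115 = -0.317493
|D^4_{1,-2}|² = |d^4_{1,-2}(β)|² = (-0.317493)² = 0.100802 (the z-rotation phases have unit modulus)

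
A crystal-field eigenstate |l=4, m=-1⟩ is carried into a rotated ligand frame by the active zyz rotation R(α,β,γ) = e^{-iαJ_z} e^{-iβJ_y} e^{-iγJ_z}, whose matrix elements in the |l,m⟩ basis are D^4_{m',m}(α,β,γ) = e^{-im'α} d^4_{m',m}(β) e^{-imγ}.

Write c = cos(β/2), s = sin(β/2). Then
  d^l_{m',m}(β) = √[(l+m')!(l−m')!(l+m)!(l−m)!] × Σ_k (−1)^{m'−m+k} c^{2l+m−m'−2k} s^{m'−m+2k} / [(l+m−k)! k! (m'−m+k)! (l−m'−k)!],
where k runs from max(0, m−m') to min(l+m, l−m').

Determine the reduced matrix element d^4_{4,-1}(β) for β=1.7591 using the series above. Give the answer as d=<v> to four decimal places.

d=-0.5263

d^4_{4,-1}(β=1.7591) via the finite sum:
c=cos(1.759100/2)=0.637498, s=sin(1.759100/2)=0.770452; N=√[40320·1·6·120]=5387.986637
Admissible k: 0..0 (factorial args all ≥0)
  k=0: (−1)^5·5387.9866/(720)·0.6375^3·0.7705^5 = -0.526330
d^4_{4,-1}(1.7591) = -0.526330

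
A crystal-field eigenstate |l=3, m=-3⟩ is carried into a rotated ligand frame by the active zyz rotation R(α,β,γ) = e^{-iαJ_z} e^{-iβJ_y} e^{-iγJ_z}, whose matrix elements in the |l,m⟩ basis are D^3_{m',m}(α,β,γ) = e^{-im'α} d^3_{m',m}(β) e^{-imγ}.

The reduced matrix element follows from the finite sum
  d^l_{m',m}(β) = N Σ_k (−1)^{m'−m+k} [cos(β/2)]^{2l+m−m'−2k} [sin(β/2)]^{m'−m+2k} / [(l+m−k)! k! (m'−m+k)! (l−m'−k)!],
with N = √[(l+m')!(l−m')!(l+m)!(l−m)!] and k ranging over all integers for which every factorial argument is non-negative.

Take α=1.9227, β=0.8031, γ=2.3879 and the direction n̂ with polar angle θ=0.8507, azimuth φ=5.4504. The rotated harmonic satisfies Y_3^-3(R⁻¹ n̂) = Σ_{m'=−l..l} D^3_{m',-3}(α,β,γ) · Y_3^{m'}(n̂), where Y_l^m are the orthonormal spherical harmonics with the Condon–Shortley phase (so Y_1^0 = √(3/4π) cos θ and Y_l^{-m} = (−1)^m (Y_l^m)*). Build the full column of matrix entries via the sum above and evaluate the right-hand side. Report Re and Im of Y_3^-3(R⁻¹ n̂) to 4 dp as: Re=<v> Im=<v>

Re=-0.4160 Im=-0.0078

Need the full column D^3_{m',-3} for m'=−3..3 at α=1.9227, β=0.8031, γ=2.3879.
cos(β/2)=0.920456, sin(β/2)=0.390846
d^3_{-3,-3}: single k=0 term ⇒ +0.608162;  D = +0.568005+0.217327i
d^3_{-2,-3}: single k=0 term ⇒ -0.632553;  D = -0.008555+0.632495i
d^3_{-1,-3}: single k=0 term ⇒ +0.424687;  D = -0.400604+0.140978i
d^3_{0,-3}: single k=0 term ⇒ -0.208228;  D = -0.132590-0.160558i
d^3_{1,-3}: single k=0 term ⇒ +0.076572;  D = +0.038618-0.066121i
d^3_{2,-3}: single k=0 term ⇒ -0.020564;  D = +0.020244+0.003615i
d^3_{3,-3}: single k=0 term ⇒ +0.003565;  D = +0.000621+0.003510i
Y_3^{m'}(θ=0.8507,φ=5.4504) and Σ D·Y over m':
  (+0.5680+0.2173i)·(-0.1418+0.1063i)  (-0.0086+0.6325i)·(-0.0360+0.3792i)  (-0.4006+0.1410i)·(+0.1920+0.2111i)  (-0.1326-0.1606i)·(-0.2032+0.0000i)  (+0.0386-0.0661i)·(-0.1920+0.2111i)  (+0.0202+0.0036i)·(-0.0360-0.3792i)  (+0.0006+0.0035i)·(+0.1418+0.1063i)
Y_3^-3(R⁻¹ n̂) = -0.415990-0.007752i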